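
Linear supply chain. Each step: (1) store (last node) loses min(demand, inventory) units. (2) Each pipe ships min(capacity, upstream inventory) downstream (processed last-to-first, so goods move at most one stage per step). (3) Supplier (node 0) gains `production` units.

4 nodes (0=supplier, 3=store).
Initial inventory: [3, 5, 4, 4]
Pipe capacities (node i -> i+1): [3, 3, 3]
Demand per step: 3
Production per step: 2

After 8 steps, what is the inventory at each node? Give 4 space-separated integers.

Step 1: demand=3,sold=3 ship[2->3]=3 ship[1->2]=3 ship[0->1]=3 prod=2 -> inv=[2 5 4 4]
Step 2: demand=3,sold=3 ship[2->3]=3 ship[1->2]=3 ship[0->1]=2 prod=2 -> inv=[2 4 4 4]
Step 3: demand=3,sold=3 ship[2->3]=3 ship[1->2]=3 ship[0->1]=2 prod=2 -> inv=[2 3 4 4]
Step 4: demand=3,sold=3 ship[2->3]=3 ship[1->2]=3 ship[0->1]=2 prod=2 -> inv=[2 2 4 4]
Step 5: demand=3,sold=3 ship[2->3]=3 ship[1->2]=2 ship[0->1]=2 prod=2 -> inv=[2 2 3 4]
Step 6: demand=3,sold=3 ship[2->3]=3 ship[1->2]=2 ship[0->1]=2 prod=2 -> inv=[2 2 2 4]
Step 7: demand=3,sold=3 ship[2->3]=2 ship[1->2]=2 ship[0->1]=2 prod=2 -> inv=[2 2 2 3]
Step 8: demand=3,sold=3 ship[2->3]=2 ship[1->2]=2 ship[0->1]=2 prod=2 -> inv=[2 2 2 2]

2 2 2 2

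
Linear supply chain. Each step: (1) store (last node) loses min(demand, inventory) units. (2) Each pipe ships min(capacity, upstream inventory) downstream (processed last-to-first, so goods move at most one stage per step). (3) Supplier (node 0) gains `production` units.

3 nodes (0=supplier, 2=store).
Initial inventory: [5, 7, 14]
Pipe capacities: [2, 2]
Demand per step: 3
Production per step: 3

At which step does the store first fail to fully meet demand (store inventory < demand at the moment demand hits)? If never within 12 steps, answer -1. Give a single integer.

Step 1: demand=3,sold=3 ship[1->2]=2 ship[0->1]=2 prod=3 -> [6 7 13]
Step 2: demand=3,sold=3 ship[1->2]=2 ship[0->1]=2 prod=3 -> [7 7 12]
Step 3: demand=3,sold=3 ship[1->2]=2 ship[0->1]=2 prod=3 -> [8 7 11]
Step 4: demand=3,sold=3 ship[1->2]=2 ship[0->1]=2 prod=3 -> [9 7 10]
Step 5: demand=3,sold=3 ship[1->2]=2 ship[0->1]=2 prod=3 -> [10 7 9]
Step 6: demand=3,sold=3 ship[1->2]=2 ship[0->1]=2 prod=3 -> [11 7 8]
Step 7: demand=3,sold=3 ship[1->2]=2 ship[0->1]=2 prod=3 -> [12 7 7]
Step 8: demand=3,sold=3 ship[1->2]=2 ship[0->1]=2 prod=3 -> [13 7 6]
Step 9: demand=3,sold=3 ship[1->2]=2 ship[0->1]=2 prod=3 -> [14 7 5]
Step 10: demand=3,sold=3 ship[1->2]=2 ship[0->1]=2 prod=3 -> [15 7 4]
Step 11: demand=3,sold=3 ship[1->2]=2 ship[0->1]=2 prod=3 -> [16 7 3]
Step 12: demand=3,sold=3 ship[1->2]=2 ship[0->1]=2 prod=3 -> [17 7 2]
No stockout in 12 steps

-1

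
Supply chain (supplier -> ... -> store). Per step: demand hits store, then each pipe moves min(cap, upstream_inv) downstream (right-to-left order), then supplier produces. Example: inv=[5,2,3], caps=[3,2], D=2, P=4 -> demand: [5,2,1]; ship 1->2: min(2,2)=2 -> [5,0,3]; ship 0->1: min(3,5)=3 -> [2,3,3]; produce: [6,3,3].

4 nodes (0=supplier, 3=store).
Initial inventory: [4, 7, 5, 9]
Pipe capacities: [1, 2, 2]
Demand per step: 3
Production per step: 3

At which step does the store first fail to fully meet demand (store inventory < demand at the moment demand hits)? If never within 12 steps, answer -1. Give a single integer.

Step 1: demand=3,sold=3 ship[2->3]=2 ship[1->2]=2 ship[0->1]=1 prod=3 -> [6 6 5 8]
Step 2: demand=3,sold=3 ship[2->3]=2 ship[1->2]=2 ship[0->1]=1 prod=3 -> [8 5 5 7]
Step 3: demand=3,sold=3 ship[2->3]=2 ship[1->2]=2 ship[0->1]=1 prod=3 -> [10 4 5 6]
Step 4: demand=3,sold=3 ship[2->3]=2 ship[1->2]=2 ship[0->1]=1 prod=3 -> [12 3 5 5]
Step 5: demand=3,sold=3 ship[2->3]=2 ship[1->2]=2 ship[0->1]=1 prod=3 -> [14 2 5 4]
Step 6: demand=3,sold=3 ship[2->3]=2 ship[1->2]=2 ship[0->1]=1 prod=3 -> [16 1 5 3]
Step 7: demand=3,sold=3 ship[2->3]=2 ship[1->2]=1 ship[0->1]=1 prod=3 -> [18 1 4 2]
Step 8: demand=3,sold=2 ship[2->3]=2 ship[1->2]=1 ship[0->1]=1 prod=3 -> [20 1 3 2]
Step 9: demand=3,sold=2 ship[2->3]=2 ship[1->2]=1 ship[0->1]=1 prod=3 -> [22 1 2 2]
Step 10: demand=3,sold=2 ship[2->3]=2 ship[1->2]=1 ship[0->1]=1 prod=3 -> [24 1 1 2]
Step 11: demand=3,sold=2 ship[2->3]=1 ship[1->2]=1 ship[0->1]=1 prod=3 -> [26 1 1 1]
Step 12: demand=3,sold=1 ship[2->3]=1 ship[1->2]=1 ship[0->1]=1 prod=3 -> [28 1 1 1]
First stockout at step 8

8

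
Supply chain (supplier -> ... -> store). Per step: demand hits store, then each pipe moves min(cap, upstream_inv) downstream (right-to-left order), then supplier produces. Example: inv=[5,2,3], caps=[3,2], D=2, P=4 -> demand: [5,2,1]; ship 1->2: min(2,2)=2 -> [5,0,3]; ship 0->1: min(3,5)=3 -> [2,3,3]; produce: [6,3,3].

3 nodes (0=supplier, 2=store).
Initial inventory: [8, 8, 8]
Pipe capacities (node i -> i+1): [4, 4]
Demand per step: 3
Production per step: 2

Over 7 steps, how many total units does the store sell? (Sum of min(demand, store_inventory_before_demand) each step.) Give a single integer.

Answer: 21

Derivation:
Step 1: sold=3 (running total=3) -> [6 8 9]
Step 2: sold=3 (running total=6) -> [4 8 10]
Step 3: sold=3 (running total=9) -> [2 8 11]
Step 4: sold=3 (running total=12) -> [2 6 12]
Step 5: sold=3 (running total=15) -> [2 4 13]
Step 6: sold=3 (running total=18) -> [2 2 14]
Step 7: sold=3 (running total=21) -> [2 2 13]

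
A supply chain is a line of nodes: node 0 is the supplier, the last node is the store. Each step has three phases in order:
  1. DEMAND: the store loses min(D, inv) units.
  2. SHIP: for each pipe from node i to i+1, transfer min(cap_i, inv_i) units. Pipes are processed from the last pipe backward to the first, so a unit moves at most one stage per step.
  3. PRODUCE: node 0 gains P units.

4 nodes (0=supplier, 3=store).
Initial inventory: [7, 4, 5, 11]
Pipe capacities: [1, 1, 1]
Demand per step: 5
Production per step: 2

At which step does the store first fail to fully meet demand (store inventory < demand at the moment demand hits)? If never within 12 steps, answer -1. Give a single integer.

Step 1: demand=5,sold=5 ship[2->3]=1 ship[1->2]=1 ship[0->1]=1 prod=2 -> [8 4 5 7]
Step 2: demand=5,sold=5 ship[2->3]=1 ship[1->2]=1 ship[0->1]=1 prod=2 -> [9 4 5 3]
Step 3: demand=5,sold=3 ship[2->3]=1 ship[1->2]=1 ship[0->1]=1 prod=2 -> [10 4 5 1]
Step 4: demand=5,sold=1 ship[2->3]=1 ship[1->2]=1 ship[0->1]=1 prod=2 -> [11 4 5 1]
Step 5: demand=5,sold=1 ship[2->3]=1 ship[1->2]=1 ship[0->1]=1 prod=2 -> [12 4 5 1]
Step 6: demand=5,sold=1 ship[2->3]=1 ship[1->2]=1 ship[0->1]=1 prod=2 -> [13 4 5 1]
Step 7: demand=5,sold=1 ship[2->3]=1 ship[1->2]=1 ship[0->1]=1 prod=2 -> [14 4 5 1]
Step 8: demand=5,sold=1 ship[2->3]=1 ship[1->2]=1 ship[0->1]=1 prod=2 -> [15 4 5 1]
Step 9: demand=5,sold=1 ship[2->3]=1 ship[1->2]=1 ship[0->1]=1 prod=2 -> [16 4 5 1]
Step 10: demand=5,sold=1 ship[2->3]=1 ship[1->2]=1 ship[0->1]=1 prod=2 -> [17 4 5 1]
Step 11: demand=5,sold=1 ship[2->3]=1 ship[1->2]=1 ship[0->1]=1 prod=2 -> [18 4 5 1]
Step 12: demand=5,sold=1 ship[2->3]=1 ship[1->2]=1 ship[0->1]=1 prod=2 -> [19 4 5 1]
First stockout at step 3

3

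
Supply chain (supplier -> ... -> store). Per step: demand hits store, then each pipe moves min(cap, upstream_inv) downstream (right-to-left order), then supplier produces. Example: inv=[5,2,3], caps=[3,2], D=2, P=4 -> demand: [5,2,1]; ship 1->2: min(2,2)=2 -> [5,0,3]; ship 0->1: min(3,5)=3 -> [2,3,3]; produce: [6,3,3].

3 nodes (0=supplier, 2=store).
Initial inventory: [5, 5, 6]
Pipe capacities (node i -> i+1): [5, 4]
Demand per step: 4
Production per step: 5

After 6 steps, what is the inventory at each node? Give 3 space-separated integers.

Step 1: demand=4,sold=4 ship[1->2]=4 ship[0->1]=5 prod=5 -> inv=[5 6 6]
Step 2: demand=4,sold=4 ship[1->2]=4 ship[0->1]=5 prod=5 -> inv=[5 7 6]
Step 3: demand=4,sold=4 ship[1->2]=4 ship[0->1]=5 prod=5 -> inv=[5 8 6]
Step 4: demand=4,sold=4 ship[1->2]=4 ship[0->1]=5 prod=5 -> inv=[5 9 6]
Step 5: demand=4,sold=4 ship[1->2]=4 ship[0->1]=5 prod=5 -> inv=[5 10 6]
Step 6: demand=4,sold=4 ship[1->2]=4 ship[0->1]=5 prod=5 -> inv=[5 11 6]

5 11 6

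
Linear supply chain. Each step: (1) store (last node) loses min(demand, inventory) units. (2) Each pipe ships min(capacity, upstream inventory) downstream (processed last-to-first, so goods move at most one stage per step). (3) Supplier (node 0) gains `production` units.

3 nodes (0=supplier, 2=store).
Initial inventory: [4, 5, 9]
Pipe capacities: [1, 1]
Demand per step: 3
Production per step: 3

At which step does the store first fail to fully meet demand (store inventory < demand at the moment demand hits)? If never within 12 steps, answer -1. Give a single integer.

Step 1: demand=3,sold=3 ship[1->2]=1 ship[0->1]=1 prod=3 -> [6 5 7]
Step 2: demand=3,sold=3 ship[1->2]=1 ship[0->1]=1 prod=3 -> [8 5 5]
Step 3: demand=3,sold=3 ship[1->2]=1 ship[0->1]=1 prod=3 -> [10 5 3]
Step 4: demand=3,sold=3 ship[1->2]=1 ship[0->1]=1 prod=3 -> [12 5 1]
Step 5: demand=3,sold=1 ship[1->2]=1 ship[0->1]=1 prod=3 -> [14 5 1]
Step 6: demand=3,sold=1 ship[1->2]=1 ship[0->1]=1 prod=3 -> [16 5 1]
Step 7: demand=3,sold=1 ship[1->2]=1 ship[0->1]=1 prod=3 -> [18 5 1]
Step 8: demand=3,sold=1 ship[1->2]=1 ship[0->1]=1 prod=3 -> [20 5 1]
Step 9: demand=3,sold=1 ship[1->2]=1 ship[0->1]=1 prod=3 -> [22 5 1]
Step 10: demand=3,sold=1 ship[1->2]=1 ship[0->1]=1 prod=3 -> [24 5 1]
Step 11: demand=3,sold=1 ship[1->2]=1 ship[0->1]=1 prod=3 -> [26 5 1]
Step 12: demand=3,sold=1 ship[1->2]=1 ship[0->1]=1 prod=3 -> [28 5 1]
First stockout at step 5

5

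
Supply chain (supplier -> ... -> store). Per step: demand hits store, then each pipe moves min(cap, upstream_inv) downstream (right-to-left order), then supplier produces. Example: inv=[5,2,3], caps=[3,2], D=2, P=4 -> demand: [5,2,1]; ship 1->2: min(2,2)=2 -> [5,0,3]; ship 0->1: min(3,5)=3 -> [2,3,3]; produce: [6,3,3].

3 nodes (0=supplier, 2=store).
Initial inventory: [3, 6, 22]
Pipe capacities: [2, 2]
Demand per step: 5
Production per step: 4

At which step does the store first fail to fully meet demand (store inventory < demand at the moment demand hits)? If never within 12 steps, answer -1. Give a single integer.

Step 1: demand=5,sold=5 ship[1->2]=2 ship[0->1]=2 prod=4 -> [5 6 19]
Step 2: demand=5,sold=5 ship[1->2]=2 ship[0->1]=2 prod=4 -> [7 6 16]
Step 3: demand=5,sold=5 ship[1->2]=2 ship[0->1]=2 prod=4 -> [9 6 13]
Step 4: demand=5,sold=5 ship[1->2]=2 ship[0->1]=2 prod=4 -> [11 6 10]
Step 5: demand=5,sold=5 ship[1->2]=2 ship[0->1]=2 prod=4 -> [13 6 7]
Step 6: demand=5,sold=5 ship[1->2]=2 ship[0->1]=2 prod=4 -> [15 6 4]
Step 7: demand=5,sold=4 ship[1->2]=2 ship[0->1]=2 prod=4 -> [17 6 2]
Step 8: demand=5,sold=2 ship[1->2]=2 ship[0->1]=2 prod=4 -> [19 6 2]
Step 9: demand=5,sold=2 ship[1->2]=2 ship[0->1]=2 prod=4 -> [21 6 2]
Step 10: demand=5,sold=2 ship[1->2]=2 ship[0->1]=2 prod=4 -> [23 6 2]
Step 11: demand=5,sold=2 ship[1->2]=2 ship[0->1]=2 prod=4 -> [25 6 2]
Step 12: demand=5,sold=2 ship[1->2]=2 ship[0->1]=2 prod=4 -> [27 6 2]
First stockout at step 7

7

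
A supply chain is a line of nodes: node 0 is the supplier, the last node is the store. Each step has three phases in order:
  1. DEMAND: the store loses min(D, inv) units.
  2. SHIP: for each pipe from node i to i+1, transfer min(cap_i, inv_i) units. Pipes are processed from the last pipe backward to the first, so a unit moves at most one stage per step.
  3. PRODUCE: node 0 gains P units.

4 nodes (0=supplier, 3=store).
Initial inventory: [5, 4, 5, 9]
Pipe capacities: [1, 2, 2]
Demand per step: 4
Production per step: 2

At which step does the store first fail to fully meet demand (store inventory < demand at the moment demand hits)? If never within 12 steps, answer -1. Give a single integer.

Step 1: demand=4,sold=4 ship[2->3]=2 ship[1->2]=2 ship[0->1]=1 prod=2 -> [6 3 5 7]
Step 2: demand=4,sold=4 ship[2->3]=2 ship[1->2]=2 ship[0->1]=1 prod=2 -> [7 2 5 5]
Step 3: demand=4,sold=4 ship[2->3]=2 ship[1->2]=2 ship[0->1]=1 prod=2 -> [8 1 5 3]
Step 4: demand=4,sold=3 ship[2->3]=2 ship[1->2]=1 ship[0->1]=1 prod=2 -> [9 1 4 2]
Step 5: demand=4,sold=2 ship[2->3]=2 ship[1->2]=1 ship[0->1]=1 prod=2 -> [10 1 3 2]
Step 6: demand=4,sold=2 ship[2->3]=2 ship[1->2]=1 ship[0->1]=1 prod=2 -> [11 1 2 2]
Step 7: demand=4,sold=2 ship[2->3]=2 ship[1->2]=1 ship[0->1]=1 prod=2 -> [12 1 1 2]
Step 8: demand=4,sold=2 ship[2->3]=1 ship[1->2]=1 ship[0->1]=1 prod=2 -> [13 1 1 1]
Step 9: demand=4,sold=1 ship[2->3]=1 ship[1->2]=1 ship[0->1]=1 prod=2 -> [14 1 1 1]
Step 10: demand=4,sold=1 ship[2->3]=1 ship[1->2]=1 ship[0->1]=1 prod=2 -> [15 1 1 1]
Step 11: demand=4,sold=1 ship[2->3]=1 ship[1->2]=1 ship[0->1]=1 prod=2 -> [16 1 1 1]
Step 12: demand=4,sold=1 ship[2->3]=1 ship[1->2]=1 ship[0->1]=1 prod=2 -> [17 1 1 1]
First stockout at step 4

4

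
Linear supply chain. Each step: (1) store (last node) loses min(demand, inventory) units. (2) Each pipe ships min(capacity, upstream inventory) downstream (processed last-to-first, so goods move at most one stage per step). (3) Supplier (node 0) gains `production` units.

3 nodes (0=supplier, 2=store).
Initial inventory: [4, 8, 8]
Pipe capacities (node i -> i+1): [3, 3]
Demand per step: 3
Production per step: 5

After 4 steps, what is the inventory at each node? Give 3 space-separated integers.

Step 1: demand=3,sold=3 ship[1->2]=3 ship[0->1]=3 prod=5 -> inv=[6 8 8]
Step 2: demand=3,sold=3 ship[1->2]=3 ship[0->1]=3 prod=5 -> inv=[8 8 8]
Step 3: demand=3,sold=3 ship[1->2]=3 ship[0->1]=3 prod=5 -> inv=[10 8 8]
Step 4: demand=3,sold=3 ship[1->2]=3 ship[0->1]=3 prod=5 -> inv=[12 8 8]

12 8 8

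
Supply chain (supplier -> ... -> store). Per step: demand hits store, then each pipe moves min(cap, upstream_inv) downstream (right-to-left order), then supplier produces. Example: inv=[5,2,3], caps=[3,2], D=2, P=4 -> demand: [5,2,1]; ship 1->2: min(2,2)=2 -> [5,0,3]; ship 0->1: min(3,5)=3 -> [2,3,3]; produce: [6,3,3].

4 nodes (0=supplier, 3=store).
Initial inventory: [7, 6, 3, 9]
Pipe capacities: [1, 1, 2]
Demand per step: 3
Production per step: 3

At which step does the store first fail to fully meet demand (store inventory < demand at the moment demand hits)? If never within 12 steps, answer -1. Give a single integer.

Step 1: demand=3,sold=3 ship[2->3]=2 ship[1->2]=1 ship[0->1]=1 prod=3 -> [9 6 2 8]
Step 2: demand=3,sold=3 ship[2->3]=2 ship[1->2]=1 ship[0->1]=1 prod=3 -> [11 6 1 7]
Step 3: demand=3,sold=3 ship[2->3]=1 ship[1->2]=1 ship[0->1]=1 prod=3 -> [13 6 1 5]
Step 4: demand=3,sold=3 ship[2->3]=1 ship[1->2]=1 ship[0->1]=1 prod=3 -> [15 6 1 3]
Step 5: demand=3,sold=3 ship[2->3]=1 ship[1->2]=1 ship[0->1]=1 prod=3 -> [17 6 1 1]
Step 6: demand=3,sold=1 ship[2->3]=1 ship[1->2]=1 ship[0->1]=1 prod=3 -> [19 6 1 1]
Step 7: demand=3,sold=1 ship[2->3]=1 ship[1->2]=1 ship[0->1]=1 prod=3 -> [21 6 1 1]
Step 8: demand=3,sold=1 ship[2->3]=1 ship[1->2]=1 ship[0->1]=1 prod=3 -> [23 6 1 1]
Step 9: demand=3,sold=1 ship[2->3]=1 ship[1->2]=1 ship[0->1]=1 prod=3 -> [25 6 1 1]
Step 10: demand=3,sold=1 ship[2->3]=1 ship[1->2]=1 ship[0->1]=1 prod=3 -> [27 6 1 1]
Step 11: demand=3,sold=1 ship[2->3]=1 ship[1->2]=1 ship[0->1]=1 prod=3 -> [29 6 1 1]
Step 12: demand=3,sold=1 ship[2->3]=1 ship[1->2]=1 ship[0->1]=1 prod=3 -> [31 6 1 1]
First stockout at step 6

6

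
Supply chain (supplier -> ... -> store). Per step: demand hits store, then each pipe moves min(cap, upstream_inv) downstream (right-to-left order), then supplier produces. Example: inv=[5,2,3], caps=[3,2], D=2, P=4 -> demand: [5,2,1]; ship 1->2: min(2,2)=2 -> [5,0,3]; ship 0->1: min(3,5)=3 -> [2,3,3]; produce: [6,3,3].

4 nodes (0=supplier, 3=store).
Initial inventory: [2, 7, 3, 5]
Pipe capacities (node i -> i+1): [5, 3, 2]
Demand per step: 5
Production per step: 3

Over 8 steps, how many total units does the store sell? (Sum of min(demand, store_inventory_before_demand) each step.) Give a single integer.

Answer: 19

Derivation:
Step 1: sold=5 (running total=5) -> [3 6 4 2]
Step 2: sold=2 (running total=7) -> [3 6 5 2]
Step 3: sold=2 (running total=9) -> [3 6 6 2]
Step 4: sold=2 (running total=11) -> [3 6 7 2]
Step 5: sold=2 (running total=13) -> [3 6 8 2]
Step 6: sold=2 (running total=15) -> [3 6 9 2]
Step 7: sold=2 (running total=17) -> [3 6 10 2]
Step 8: sold=2 (running total=19) -> [3 6 11 2]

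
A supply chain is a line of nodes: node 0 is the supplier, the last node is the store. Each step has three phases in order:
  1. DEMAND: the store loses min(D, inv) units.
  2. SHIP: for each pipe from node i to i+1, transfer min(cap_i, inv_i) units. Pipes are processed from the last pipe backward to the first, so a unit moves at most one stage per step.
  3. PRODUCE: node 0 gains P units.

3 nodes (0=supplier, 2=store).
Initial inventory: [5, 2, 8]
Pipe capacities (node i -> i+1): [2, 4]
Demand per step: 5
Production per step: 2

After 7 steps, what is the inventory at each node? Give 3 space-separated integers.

Step 1: demand=5,sold=5 ship[1->2]=2 ship[0->1]=2 prod=2 -> inv=[5 2 5]
Step 2: demand=5,sold=5 ship[1->2]=2 ship[0->1]=2 prod=2 -> inv=[5 2 2]
Step 3: demand=5,sold=2 ship[1->2]=2 ship[0->1]=2 prod=2 -> inv=[5 2 2]
Step 4: demand=5,sold=2 ship[1->2]=2 ship[0->1]=2 prod=2 -> inv=[5 2 2]
Step 5: demand=5,sold=2 ship[1->2]=2 ship[0->1]=2 prod=2 -> inv=[5 2 2]
Step 6: demand=5,sold=2 ship[1->2]=2 ship[0->1]=2 prod=2 -> inv=[5 2 2]
Step 7: demand=5,sold=2 ship[1->2]=2 ship[0->1]=2 prod=2 -> inv=[5 2 2]

5 2 2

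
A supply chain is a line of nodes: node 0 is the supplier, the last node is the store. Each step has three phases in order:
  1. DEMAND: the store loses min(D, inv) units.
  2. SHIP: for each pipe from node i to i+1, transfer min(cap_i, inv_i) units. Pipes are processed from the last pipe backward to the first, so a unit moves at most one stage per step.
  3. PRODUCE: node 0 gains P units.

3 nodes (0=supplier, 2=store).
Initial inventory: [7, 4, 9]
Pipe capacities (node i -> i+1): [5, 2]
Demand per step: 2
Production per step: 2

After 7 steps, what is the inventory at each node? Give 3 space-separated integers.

Step 1: demand=2,sold=2 ship[1->2]=2 ship[0->1]=5 prod=2 -> inv=[4 7 9]
Step 2: demand=2,sold=2 ship[1->2]=2 ship[0->1]=4 prod=2 -> inv=[2 9 9]
Step 3: demand=2,sold=2 ship[1->2]=2 ship[0->1]=2 prod=2 -> inv=[2 9 9]
Step 4: demand=2,sold=2 ship[1->2]=2 ship[0->1]=2 prod=2 -> inv=[2 9 9]
Step 5: demand=2,sold=2 ship[1->2]=2 ship[0->1]=2 prod=2 -> inv=[2 9 9]
Step 6: demand=2,sold=2 ship[1->2]=2 ship[0->1]=2 prod=2 -> inv=[2 9 9]
Step 7: demand=2,sold=2 ship[1->2]=2 ship[0->1]=2 prod=2 -> inv=[2 9 9]

2 9 9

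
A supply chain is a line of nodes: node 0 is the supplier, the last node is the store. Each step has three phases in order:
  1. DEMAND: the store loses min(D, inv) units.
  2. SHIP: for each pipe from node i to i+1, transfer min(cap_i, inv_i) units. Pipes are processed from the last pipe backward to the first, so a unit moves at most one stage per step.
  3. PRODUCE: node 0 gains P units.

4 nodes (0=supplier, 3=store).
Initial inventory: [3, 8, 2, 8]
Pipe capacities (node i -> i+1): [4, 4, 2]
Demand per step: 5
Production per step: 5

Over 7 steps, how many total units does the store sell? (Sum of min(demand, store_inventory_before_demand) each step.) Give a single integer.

Answer: 20

Derivation:
Step 1: sold=5 (running total=5) -> [5 7 4 5]
Step 2: sold=5 (running total=10) -> [6 7 6 2]
Step 3: sold=2 (running total=12) -> [7 7 8 2]
Step 4: sold=2 (running total=14) -> [8 7 10 2]
Step 5: sold=2 (running total=16) -> [9 7 12 2]
Step 6: sold=2 (running total=18) -> [10 7 14 2]
Step 7: sold=2 (running total=20) -> [11 7 16 2]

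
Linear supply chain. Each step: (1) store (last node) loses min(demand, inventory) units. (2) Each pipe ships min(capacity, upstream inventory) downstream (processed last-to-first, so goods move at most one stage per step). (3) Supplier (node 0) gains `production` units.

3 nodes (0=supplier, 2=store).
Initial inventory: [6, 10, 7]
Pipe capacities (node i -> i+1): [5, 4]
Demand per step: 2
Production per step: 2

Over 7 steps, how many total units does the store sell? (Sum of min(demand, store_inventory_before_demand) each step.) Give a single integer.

Answer: 14

Derivation:
Step 1: sold=2 (running total=2) -> [3 11 9]
Step 2: sold=2 (running total=4) -> [2 10 11]
Step 3: sold=2 (running total=6) -> [2 8 13]
Step 4: sold=2 (running total=8) -> [2 6 15]
Step 5: sold=2 (running total=10) -> [2 4 17]
Step 6: sold=2 (running total=12) -> [2 2 19]
Step 7: sold=2 (running total=14) -> [2 2 19]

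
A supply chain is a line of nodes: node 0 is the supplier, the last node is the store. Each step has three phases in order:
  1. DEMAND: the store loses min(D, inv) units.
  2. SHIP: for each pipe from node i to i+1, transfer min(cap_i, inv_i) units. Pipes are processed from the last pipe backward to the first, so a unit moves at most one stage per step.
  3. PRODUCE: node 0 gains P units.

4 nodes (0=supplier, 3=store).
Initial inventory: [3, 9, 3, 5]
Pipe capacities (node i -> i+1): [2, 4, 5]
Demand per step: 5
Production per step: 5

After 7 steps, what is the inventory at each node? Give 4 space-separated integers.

Step 1: demand=5,sold=5 ship[2->3]=3 ship[1->2]=4 ship[0->1]=2 prod=5 -> inv=[6 7 4 3]
Step 2: demand=5,sold=3 ship[2->3]=4 ship[1->2]=4 ship[0->1]=2 prod=5 -> inv=[9 5 4 4]
Step 3: demand=5,sold=4 ship[2->3]=4 ship[1->2]=4 ship[0->1]=2 prod=5 -> inv=[12 3 4 4]
Step 4: demand=5,sold=4 ship[2->3]=4 ship[1->2]=3 ship[0->1]=2 prod=5 -> inv=[15 2 3 4]
Step 5: demand=5,sold=4 ship[2->3]=3 ship[1->2]=2 ship[0->1]=2 prod=5 -> inv=[18 2 2 3]
Step 6: demand=5,sold=3 ship[2->3]=2 ship[1->2]=2 ship[0->1]=2 prod=5 -> inv=[21 2 2 2]
Step 7: demand=5,sold=2 ship[2->3]=2 ship[1->2]=2 ship[0->1]=2 prod=5 -> inv=[24 2 2 2]

24 2 2 2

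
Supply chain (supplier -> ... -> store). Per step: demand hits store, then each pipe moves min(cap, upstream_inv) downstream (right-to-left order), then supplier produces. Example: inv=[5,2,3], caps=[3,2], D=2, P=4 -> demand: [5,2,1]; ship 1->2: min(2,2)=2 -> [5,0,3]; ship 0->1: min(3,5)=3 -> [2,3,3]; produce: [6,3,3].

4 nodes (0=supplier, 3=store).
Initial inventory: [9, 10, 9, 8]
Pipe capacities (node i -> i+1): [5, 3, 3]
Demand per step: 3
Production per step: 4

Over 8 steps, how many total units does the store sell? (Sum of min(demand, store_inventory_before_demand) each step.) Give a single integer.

Answer: 24

Derivation:
Step 1: sold=3 (running total=3) -> [8 12 9 8]
Step 2: sold=3 (running total=6) -> [7 14 9 8]
Step 3: sold=3 (running total=9) -> [6 16 9 8]
Step 4: sold=3 (running total=12) -> [5 18 9 8]
Step 5: sold=3 (running total=15) -> [4 20 9 8]
Step 6: sold=3 (running total=18) -> [4 21 9 8]
Step 7: sold=3 (running total=21) -> [4 22 9 8]
Step 8: sold=3 (running total=24) -> [4 23 9 8]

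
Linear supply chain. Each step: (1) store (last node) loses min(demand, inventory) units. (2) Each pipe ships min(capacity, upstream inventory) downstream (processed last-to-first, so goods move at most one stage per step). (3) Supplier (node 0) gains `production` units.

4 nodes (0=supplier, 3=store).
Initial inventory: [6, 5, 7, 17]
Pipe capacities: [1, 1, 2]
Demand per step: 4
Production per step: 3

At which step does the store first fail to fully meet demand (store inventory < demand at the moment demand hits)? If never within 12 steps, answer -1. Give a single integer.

Step 1: demand=4,sold=4 ship[2->3]=2 ship[1->2]=1 ship[0->1]=1 prod=3 -> [8 5 6 15]
Step 2: demand=4,sold=4 ship[2->3]=2 ship[1->2]=1 ship[0->1]=1 prod=3 -> [10 5 5 13]
Step 3: demand=4,sold=4 ship[2->3]=2 ship[1->2]=1 ship[0->1]=1 prod=3 -> [12 5 4 11]
Step 4: demand=4,sold=4 ship[2->3]=2 ship[1->2]=1 ship[0->1]=1 prod=3 -> [14 5 3 9]
Step 5: demand=4,sold=4 ship[2->3]=2 ship[1->2]=1 ship[0->1]=1 prod=3 -> [16 5 2 7]
Step 6: demand=4,sold=4 ship[2->3]=2 ship[1->2]=1 ship[0->1]=1 prod=3 -> [18 5 1 5]
Step 7: demand=4,sold=4 ship[2->3]=1 ship[1->2]=1 ship[0->1]=1 prod=3 -> [20 5 1 2]
Step 8: demand=4,sold=2 ship[2->3]=1 ship[1->2]=1 ship[0->1]=1 prod=3 -> [22 5 1 1]
Step 9: demand=4,sold=1 ship[2->3]=1 ship[1->2]=1 ship[0->1]=1 prod=3 -> [24 5 1 1]
Step 10: demand=4,sold=1 ship[2->3]=1 ship[1->2]=1 ship[0->1]=1 prod=3 -> [26 5 1 1]
Step 11: demand=4,sold=1 ship[2->3]=1 ship[1->2]=1 ship[0->1]=1 prod=3 -> [28 5 1 1]
Step 12: demand=4,sold=1 ship[2->3]=1 ship[1->2]=1 ship[0->1]=1 prod=3 -> [30 5 1 1]
First stockout at step 8

8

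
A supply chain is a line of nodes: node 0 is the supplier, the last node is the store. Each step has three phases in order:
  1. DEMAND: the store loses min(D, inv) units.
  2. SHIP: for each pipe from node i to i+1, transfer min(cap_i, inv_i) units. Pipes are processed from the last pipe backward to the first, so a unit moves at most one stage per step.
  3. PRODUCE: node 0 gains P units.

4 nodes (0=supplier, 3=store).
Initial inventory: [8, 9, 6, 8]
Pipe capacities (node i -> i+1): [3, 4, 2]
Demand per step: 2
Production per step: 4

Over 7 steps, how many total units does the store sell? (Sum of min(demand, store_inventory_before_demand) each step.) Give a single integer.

Answer: 14

Derivation:
Step 1: sold=2 (running total=2) -> [9 8 8 8]
Step 2: sold=2 (running total=4) -> [10 7 10 8]
Step 3: sold=2 (running total=6) -> [11 6 12 8]
Step 4: sold=2 (running total=8) -> [12 5 14 8]
Step 5: sold=2 (running total=10) -> [13 4 16 8]
Step 6: sold=2 (running total=12) -> [14 3 18 8]
Step 7: sold=2 (running total=14) -> [15 3 19 8]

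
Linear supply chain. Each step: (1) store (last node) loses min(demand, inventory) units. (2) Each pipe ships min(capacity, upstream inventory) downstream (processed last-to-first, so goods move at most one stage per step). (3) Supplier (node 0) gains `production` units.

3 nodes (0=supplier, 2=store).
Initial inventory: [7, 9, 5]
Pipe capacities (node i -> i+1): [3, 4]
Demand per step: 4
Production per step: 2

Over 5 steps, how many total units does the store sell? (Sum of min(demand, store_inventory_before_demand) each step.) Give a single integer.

Step 1: sold=4 (running total=4) -> [6 8 5]
Step 2: sold=4 (running total=8) -> [5 7 5]
Step 3: sold=4 (running total=12) -> [4 6 5]
Step 4: sold=4 (running total=16) -> [3 5 5]
Step 5: sold=4 (running total=20) -> [2 4 5]

Answer: 20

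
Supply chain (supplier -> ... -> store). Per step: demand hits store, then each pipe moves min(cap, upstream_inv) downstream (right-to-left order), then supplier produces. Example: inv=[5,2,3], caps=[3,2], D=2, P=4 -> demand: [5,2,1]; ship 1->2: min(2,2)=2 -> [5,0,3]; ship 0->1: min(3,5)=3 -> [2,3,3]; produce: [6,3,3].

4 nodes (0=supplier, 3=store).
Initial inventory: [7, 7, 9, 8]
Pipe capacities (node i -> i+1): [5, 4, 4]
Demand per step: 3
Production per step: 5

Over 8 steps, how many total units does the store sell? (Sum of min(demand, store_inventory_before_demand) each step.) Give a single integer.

Answer: 24

Derivation:
Step 1: sold=3 (running total=3) -> [7 8 9 9]
Step 2: sold=3 (running total=6) -> [7 9 9 10]
Step 3: sold=3 (running total=9) -> [7 10 9 11]
Step 4: sold=3 (running total=12) -> [7 11 9 12]
Step 5: sold=3 (running total=15) -> [7 12 9 13]
Step 6: sold=3 (running total=18) -> [7 13 9 14]
Step 7: sold=3 (running total=21) -> [7 14 9 15]
Step 8: sold=3 (running total=24) -> [7 15 9 16]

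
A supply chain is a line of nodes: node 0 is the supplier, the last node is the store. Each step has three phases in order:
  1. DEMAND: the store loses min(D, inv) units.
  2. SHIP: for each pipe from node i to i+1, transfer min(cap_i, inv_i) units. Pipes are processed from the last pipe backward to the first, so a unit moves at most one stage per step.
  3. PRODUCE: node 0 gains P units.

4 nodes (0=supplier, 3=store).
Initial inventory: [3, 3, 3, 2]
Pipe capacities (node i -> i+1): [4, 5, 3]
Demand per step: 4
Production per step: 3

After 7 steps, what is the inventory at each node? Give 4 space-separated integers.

Step 1: demand=4,sold=2 ship[2->3]=3 ship[1->2]=3 ship[0->1]=3 prod=3 -> inv=[3 3 3 3]
Step 2: demand=4,sold=3 ship[2->3]=3 ship[1->2]=3 ship[0->1]=3 prod=3 -> inv=[3 3 3 3]
Step 3: demand=4,sold=3 ship[2->3]=3 ship[1->2]=3 ship[0->1]=3 prod=3 -> inv=[3 3 3 3]
Step 4: demand=4,sold=3 ship[2->3]=3 ship[1->2]=3 ship[0->1]=3 prod=3 -> inv=[3 3 3 3]
Step 5: demand=4,sold=3 ship[2->3]=3 ship[1->2]=3 ship[0->1]=3 prod=3 -> inv=[3 3 3 3]
Step 6: demand=4,sold=3 ship[2->3]=3 ship[1->2]=3 ship[0->1]=3 prod=3 -> inv=[3 3 3 3]
Step 7: demand=4,sold=3 ship[2->3]=3 ship[1->2]=3 ship[0->1]=3 prod=3 -> inv=[3 3 3 3]

3 3 3 3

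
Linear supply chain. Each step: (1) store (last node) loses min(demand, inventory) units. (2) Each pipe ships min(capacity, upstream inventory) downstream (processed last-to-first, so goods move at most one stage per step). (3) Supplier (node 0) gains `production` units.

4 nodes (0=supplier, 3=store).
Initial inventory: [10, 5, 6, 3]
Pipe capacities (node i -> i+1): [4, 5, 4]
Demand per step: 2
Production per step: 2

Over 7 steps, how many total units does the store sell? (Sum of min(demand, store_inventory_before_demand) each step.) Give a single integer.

Answer: 14

Derivation:
Step 1: sold=2 (running total=2) -> [8 4 7 5]
Step 2: sold=2 (running total=4) -> [6 4 7 7]
Step 3: sold=2 (running total=6) -> [4 4 7 9]
Step 4: sold=2 (running total=8) -> [2 4 7 11]
Step 5: sold=2 (running total=10) -> [2 2 7 13]
Step 6: sold=2 (running total=12) -> [2 2 5 15]
Step 7: sold=2 (running total=14) -> [2 2 3 17]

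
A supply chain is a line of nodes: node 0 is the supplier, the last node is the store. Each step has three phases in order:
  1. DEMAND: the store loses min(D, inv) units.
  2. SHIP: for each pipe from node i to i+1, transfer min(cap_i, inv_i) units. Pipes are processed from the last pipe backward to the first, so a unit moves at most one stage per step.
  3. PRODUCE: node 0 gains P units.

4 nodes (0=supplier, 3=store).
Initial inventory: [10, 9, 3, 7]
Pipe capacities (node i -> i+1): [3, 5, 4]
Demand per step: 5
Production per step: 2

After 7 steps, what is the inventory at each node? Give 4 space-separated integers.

Step 1: demand=5,sold=5 ship[2->3]=3 ship[1->2]=5 ship[0->1]=3 prod=2 -> inv=[9 7 5 5]
Step 2: demand=5,sold=5 ship[2->3]=4 ship[1->2]=5 ship[0->1]=3 prod=2 -> inv=[8 5 6 4]
Step 3: demand=5,sold=4 ship[2->3]=4 ship[1->2]=5 ship[0->1]=3 prod=2 -> inv=[7 3 7 4]
Step 4: demand=5,sold=4 ship[2->3]=4 ship[1->2]=3 ship[0->1]=3 prod=2 -> inv=[6 3 6 4]
Step 5: demand=5,sold=4 ship[2->3]=4 ship[1->2]=3 ship[0->1]=3 prod=2 -> inv=[5 3 5 4]
Step 6: demand=5,sold=4 ship[2->3]=4 ship[1->2]=3 ship[0->1]=3 prod=2 -> inv=[4 3 4 4]
Step 7: demand=5,sold=4 ship[2->3]=4 ship[1->2]=3 ship[0->1]=3 prod=2 -> inv=[3 3 3 4]

3 3 3 4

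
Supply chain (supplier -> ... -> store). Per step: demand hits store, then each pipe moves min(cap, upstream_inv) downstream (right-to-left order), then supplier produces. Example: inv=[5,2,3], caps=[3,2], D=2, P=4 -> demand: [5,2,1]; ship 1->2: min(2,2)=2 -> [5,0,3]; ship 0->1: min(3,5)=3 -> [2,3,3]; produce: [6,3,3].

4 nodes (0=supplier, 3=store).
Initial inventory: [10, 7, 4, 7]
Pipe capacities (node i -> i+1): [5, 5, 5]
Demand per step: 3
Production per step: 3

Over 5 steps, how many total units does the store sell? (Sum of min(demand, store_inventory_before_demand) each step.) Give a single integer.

Step 1: sold=3 (running total=3) -> [8 7 5 8]
Step 2: sold=3 (running total=6) -> [6 7 5 10]
Step 3: sold=3 (running total=9) -> [4 7 5 12]
Step 4: sold=3 (running total=12) -> [3 6 5 14]
Step 5: sold=3 (running total=15) -> [3 4 5 16]

Answer: 15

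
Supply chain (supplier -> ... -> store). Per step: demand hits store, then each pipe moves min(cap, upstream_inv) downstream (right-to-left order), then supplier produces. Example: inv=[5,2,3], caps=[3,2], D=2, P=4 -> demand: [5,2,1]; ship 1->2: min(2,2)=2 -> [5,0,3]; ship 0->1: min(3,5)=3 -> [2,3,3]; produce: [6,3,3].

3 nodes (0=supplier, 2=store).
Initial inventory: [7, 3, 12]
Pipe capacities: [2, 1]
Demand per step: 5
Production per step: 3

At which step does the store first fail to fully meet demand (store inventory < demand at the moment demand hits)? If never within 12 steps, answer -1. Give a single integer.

Step 1: demand=5,sold=5 ship[1->2]=1 ship[0->1]=2 prod=3 -> [8 4 8]
Step 2: demand=5,sold=5 ship[1->2]=1 ship[0->1]=2 prod=3 -> [9 5 4]
Step 3: demand=5,sold=4 ship[1->2]=1 ship[0->1]=2 prod=3 -> [10 6 1]
Step 4: demand=5,sold=1 ship[1->2]=1 ship[0->1]=2 prod=3 -> [11 7 1]
Step 5: demand=5,sold=1 ship[1->2]=1 ship[0->1]=2 prod=3 -> [12 8 1]
Step 6: demand=5,sold=1 ship[1->2]=1 ship[0->1]=2 prod=3 -> [13 9 1]
Step 7: demand=5,sold=1 ship[1->2]=1 ship[0->1]=2 prod=3 -> [14 10 1]
Step 8: demand=5,sold=1 ship[1->2]=1 ship[0->1]=2 prod=3 -> [15 11 1]
Step 9: demand=5,sold=1 ship[1->2]=1 ship[0->1]=2 prod=3 -> [16 12 1]
Step 10: demand=5,sold=1 ship[1->2]=1 ship[0->1]=2 prod=3 -> [17 13 1]
Step 11: demand=5,sold=1 ship[1->2]=1 ship[0->1]=2 prod=3 -> [18 14 1]
Step 12: demand=5,sold=1 ship[1->2]=1 ship[0->1]=2 prod=3 -> [19 15 1]
First stockout at step 3

3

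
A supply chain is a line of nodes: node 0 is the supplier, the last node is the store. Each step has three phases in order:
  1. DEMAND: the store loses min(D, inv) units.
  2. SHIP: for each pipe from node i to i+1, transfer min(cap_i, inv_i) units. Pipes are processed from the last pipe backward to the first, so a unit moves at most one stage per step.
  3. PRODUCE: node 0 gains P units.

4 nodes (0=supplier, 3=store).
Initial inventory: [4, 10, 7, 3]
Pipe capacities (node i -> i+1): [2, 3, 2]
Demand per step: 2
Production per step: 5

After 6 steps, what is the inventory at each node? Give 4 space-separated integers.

Step 1: demand=2,sold=2 ship[2->3]=2 ship[1->2]=3 ship[0->1]=2 prod=5 -> inv=[7 9 8 3]
Step 2: demand=2,sold=2 ship[2->3]=2 ship[1->2]=3 ship[0->1]=2 prod=5 -> inv=[10 8 9 3]
Step 3: demand=2,sold=2 ship[2->3]=2 ship[1->2]=3 ship[0->1]=2 prod=5 -> inv=[13 7 10 3]
Step 4: demand=2,sold=2 ship[2->3]=2 ship[1->2]=3 ship[0->1]=2 prod=5 -> inv=[16 6 11 3]
Step 5: demand=2,sold=2 ship[2->3]=2 ship[1->2]=3 ship[0->1]=2 prod=5 -> inv=[19 5 12 3]
Step 6: demand=2,sold=2 ship[2->3]=2 ship[1->2]=3 ship[0->1]=2 prod=5 -> inv=[22 4 13 3]

22 4 13 3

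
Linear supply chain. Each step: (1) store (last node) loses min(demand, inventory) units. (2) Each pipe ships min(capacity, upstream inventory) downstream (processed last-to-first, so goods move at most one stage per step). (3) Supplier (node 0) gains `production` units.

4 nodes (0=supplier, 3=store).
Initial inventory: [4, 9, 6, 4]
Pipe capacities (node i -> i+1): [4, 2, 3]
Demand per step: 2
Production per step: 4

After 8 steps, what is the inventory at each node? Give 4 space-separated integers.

Step 1: demand=2,sold=2 ship[2->3]=3 ship[1->2]=2 ship[0->1]=4 prod=4 -> inv=[4 11 5 5]
Step 2: demand=2,sold=2 ship[2->3]=3 ship[1->2]=2 ship[0->1]=4 prod=4 -> inv=[4 13 4 6]
Step 3: demand=2,sold=2 ship[2->3]=3 ship[1->2]=2 ship[0->1]=4 prod=4 -> inv=[4 15 3 7]
Step 4: demand=2,sold=2 ship[2->3]=3 ship[1->2]=2 ship[0->1]=4 prod=4 -> inv=[4 17 2 8]
Step 5: demand=2,sold=2 ship[2->3]=2 ship[1->2]=2 ship[0->1]=4 prod=4 -> inv=[4 19 2 8]
Step 6: demand=2,sold=2 ship[2->3]=2 ship[1->2]=2 ship[0->1]=4 prod=4 -> inv=[4 21 2 8]
Step 7: demand=2,sold=2 ship[2->3]=2 ship[1->2]=2 ship[0->1]=4 prod=4 -> inv=[4 23 2 8]
Step 8: demand=2,sold=2 ship[2->3]=2 ship[1->2]=2 ship[0->1]=4 prod=4 -> inv=[4 25 2 8]

4 25 2 8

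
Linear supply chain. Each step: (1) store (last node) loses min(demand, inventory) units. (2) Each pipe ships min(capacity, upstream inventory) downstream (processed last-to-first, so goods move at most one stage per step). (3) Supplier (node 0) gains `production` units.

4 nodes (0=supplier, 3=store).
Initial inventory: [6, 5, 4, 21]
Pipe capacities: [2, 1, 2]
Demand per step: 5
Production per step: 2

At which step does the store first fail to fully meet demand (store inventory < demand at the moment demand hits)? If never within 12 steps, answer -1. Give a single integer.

Step 1: demand=5,sold=5 ship[2->3]=2 ship[1->2]=1 ship[0->1]=2 prod=2 -> [6 6 3 18]
Step 2: demand=5,sold=5 ship[2->3]=2 ship[1->2]=1 ship[0->1]=2 prod=2 -> [6 7 2 15]
Step 3: demand=5,sold=5 ship[2->3]=2 ship[1->2]=1 ship[0->1]=2 prod=2 -> [6 8 1 12]
Step 4: demand=5,sold=5 ship[2->3]=1 ship[1->2]=1 ship[0->1]=2 prod=2 -> [6 9 1 8]
Step 5: demand=5,sold=5 ship[2->3]=1 ship[1->2]=1 ship[0->1]=2 prod=2 -> [6 10 1 4]
Step 6: demand=5,sold=4 ship[2->3]=1 ship[1->2]=1 ship[0->1]=2 prod=2 -> [6 11 1 1]
Step 7: demand=5,sold=1 ship[2->3]=1 ship[1->2]=1 ship[0->1]=2 prod=2 -> [6 12 1 1]
Step 8: demand=5,sold=1 ship[2->3]=1 ship[1->2]=1 ship[0->1]=2 prod=2 -> [6 13 1 1]
Step 9: demand=5,sold=1 ship[2->3]=1 ship[1->2]=1 ship[0->1]=2 prod=2 -> [6 14 1 1]
Step 10: demand=5,sold=1 ship[2->3]=1 ship[1->2]=1 ship[0->1]=2 prod=2 -> [6 15 1 1]
Step 11: demand=5,sold=1 ship[2->3]=1 ship[1->2]=1 ship[0->1]=2 prod=2 -> [6 16 1 1]
Step 12: demand=5,sold=1 ship[2->3]=1 ship[1->2]=1 ship[0->1]=2 prod=2 -> [6 17 1 1]
First stockout at step 6

6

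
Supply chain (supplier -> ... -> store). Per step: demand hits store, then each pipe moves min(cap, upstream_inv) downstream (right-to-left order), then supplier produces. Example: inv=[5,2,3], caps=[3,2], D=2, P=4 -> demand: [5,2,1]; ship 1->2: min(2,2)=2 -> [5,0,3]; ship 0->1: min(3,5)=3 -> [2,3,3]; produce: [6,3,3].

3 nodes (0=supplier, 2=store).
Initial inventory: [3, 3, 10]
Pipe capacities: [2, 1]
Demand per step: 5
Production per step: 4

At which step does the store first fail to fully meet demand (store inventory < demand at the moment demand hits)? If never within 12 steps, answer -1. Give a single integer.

Step 1: demand=5,sold=5 ship[1->2]=1 ship[0->1]=2 prod=4 -> [5 4 6]
Step 2: demand=5,sold=5 ship[1->2]=1 ship[0->1]=2 prod=4 -> [7 5 2]
Step 3: demand=5,sold=2 ship[1->2]=1 ship[0->1]=2 prod=4 -> [9 6 1]
Step 4: demand=5,sold=1 ship[1->2]=1 ship[0->1]=2 prod=4 -> [11 7 1]
Step 5: demand=5,sold=1 ship[1->2]=1 ship[0->1]=2 prod=4 -> [13 8 1]
Step 6: demand=5,sold=1 ship[1->2]=1 ship[0->1]=2 prod=4 -> [15 9 1]
Step 7: demand=5,sold=1 ship[1->2]=1 ship[0->1]=2 prod=4 -> [17 10 1]
Step 8: demand=5,sold=1 ship[1->2]=1 ship[0->1]=2 prod=4 -> [19 11 1]
Step 9: demand=5,sold=1 ship[1->2]=1 ship[0->1]=2 prod=4 -> [21 12 1]
Step 10: demand=5,sold=1 ship[1->2]=1 ship[0->1]=2 prod=4 -> [23 13 1]
Step 11: demand=5,sold=1 ship[1->2]=1 ship[0->1]=2 prod=4 -> [25 14 1]
Step 12: demand=5,sold=1 ship[1->2]=1 ship[0->1]=2 prod=4 -> [27 15 1]
First stockout at step 3

3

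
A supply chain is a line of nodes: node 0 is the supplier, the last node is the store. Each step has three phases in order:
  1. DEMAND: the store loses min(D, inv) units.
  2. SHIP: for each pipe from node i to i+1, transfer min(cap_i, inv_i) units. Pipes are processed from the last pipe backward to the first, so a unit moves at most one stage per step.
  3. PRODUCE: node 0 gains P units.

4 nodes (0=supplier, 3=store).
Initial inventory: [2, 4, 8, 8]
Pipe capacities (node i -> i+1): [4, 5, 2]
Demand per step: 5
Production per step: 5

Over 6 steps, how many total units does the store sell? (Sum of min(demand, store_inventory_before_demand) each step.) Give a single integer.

Step 1: sold=5 (running total=5) -> [5 2 10 5]
Step 2: sold=5 (running total=10) -> [6 4 10 2]
Step 3: sold=2 (running total=12) -> [7 4 12 2]
Step 4: sold=2 (running total=14) -> [8 4 14 2]
Step 5: sold=2 (running total=16) -> [9 4 16 2]
Step 6: sold=2 (running total=18) -> [10 4 18 2]

Answer: 18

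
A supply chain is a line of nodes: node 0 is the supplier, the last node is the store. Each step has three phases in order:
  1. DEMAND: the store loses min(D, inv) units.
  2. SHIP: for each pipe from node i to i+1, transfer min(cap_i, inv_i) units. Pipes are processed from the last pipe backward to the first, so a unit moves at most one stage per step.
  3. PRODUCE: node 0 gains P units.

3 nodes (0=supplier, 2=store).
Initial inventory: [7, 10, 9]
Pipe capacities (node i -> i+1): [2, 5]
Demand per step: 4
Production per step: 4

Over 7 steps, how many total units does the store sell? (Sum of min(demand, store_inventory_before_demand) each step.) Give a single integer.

Answer: 28

Derivation:
Step 1: sold=4 (running total=4) -> [9 7 10]
Step 2: sold=4 (running total=8) -> [11 4 11]
Step 3: sold=4 (running total=12) -> [13 2 11]
Step 4: sold=4 (running total=16) -> [15 2 9]
Step 5: sold=4 (running total=20) -> [17 2 7]
Step 6: sold=4 (running total=24) -> [19 2 5]
Step 7: sold=4 (running total=28) -> [21 2 3]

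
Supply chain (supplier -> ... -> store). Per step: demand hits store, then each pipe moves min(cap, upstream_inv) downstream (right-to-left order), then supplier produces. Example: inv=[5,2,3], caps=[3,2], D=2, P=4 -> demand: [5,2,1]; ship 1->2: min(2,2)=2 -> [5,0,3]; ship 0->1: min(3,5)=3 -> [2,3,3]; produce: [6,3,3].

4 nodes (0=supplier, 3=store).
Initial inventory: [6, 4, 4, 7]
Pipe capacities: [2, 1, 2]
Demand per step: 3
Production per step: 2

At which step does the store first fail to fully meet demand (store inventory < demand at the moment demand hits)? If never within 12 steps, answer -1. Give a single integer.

Step 1: demand=3,sold=3 ship[2->3]=2 ship[1->2]=1 ship[0->1]=2 prod=2 -> [6 5 3 6]
Step 2: demand=3,sold=3 ship[2->3]=2 ship[1->2]=1 ship[0->1]=2 prod=2 -> [6 6 2 5]
Step 3: demand=3,sold=3 ship[2->3]=2 ship[1->2]=1 ship[0->1]=2 prod=2 -> [6 7 1 4]
Step 4: demand=3,sold=3 ship[2->3]=1 ship[1->2]=1 ship[0->1]=2 prod=2 -> [6 8 1 2]
Step 5: demand=3,sold=2 ship[2->3]=1 ship[1->2]=1 ship[0->1]=2 prod=2 -> [6 9 1 1]
Step 6: demand=3,sold=1 ship[2->3]=1 ship[1->2]=1 ship[0->1]=2 prod=2 -> [6 10 1 1]
Step 7: demand=3,sold=1 ship[2->3]=1 ship[1->2]=1 ship[0->1]=2 prod=2 -> [6 11 1 1]
Step 8: demand=3,sold=1 ship[2->3]=1 ship[1->2]=1 ship[0->1]=2 prod=2 -> [6 12 1 1]
Step 9: demand=3,sold=1 ship[2->3]=1 ship[1->2]=1 ship[0->1]=2 prod=2 -> [6 13 1 1]
Step 10: demand=3,sold=1 ship[2->3]=1 ship[1->2]=1 ship[0->1]=2 prod=2 -> [6 14 1 1]
Step 11: demand=3,sold=1 ship[2->3]=1 ship[1->2]=1 ship[0->1]=2 prod=2 -> [6 15 1 1]
Step 12: demand=3,sold=1 ship[2->3]=1 ship[1->2]=1 ship[0->1]=2 prod=2 -> [6 16 1 1]
First stockout at step 5

5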